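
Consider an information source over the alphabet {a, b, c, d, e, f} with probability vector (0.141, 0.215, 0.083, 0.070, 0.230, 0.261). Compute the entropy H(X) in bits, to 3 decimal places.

H = −Σ pᵢ log₂ pᵢ.
−0.141·log₂(0.141) = 0.3985
−0.215·log₂(0.215) = 0.4768
−0.083·log₂(0.083) = 0.2980
−0.070·log₂(0.070) = 0.2686
−0.230·log₂(0.230) = 0.4877
−0.261·log₂(0.261) = 0.5058
Sum ≈ 2.4353 → 2.435 bits.

2.435 bits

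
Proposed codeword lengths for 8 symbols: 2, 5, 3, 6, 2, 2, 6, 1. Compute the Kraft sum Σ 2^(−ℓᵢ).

1.4375

With common denominator 2^6 = 64: Σ 2^(−ℓᵢ) = 16/64 + 2/64 + 8/64 + 1/64 + 16/64 + 16/64 + 1/64 + 32/64 = 92/64 = 1.4375.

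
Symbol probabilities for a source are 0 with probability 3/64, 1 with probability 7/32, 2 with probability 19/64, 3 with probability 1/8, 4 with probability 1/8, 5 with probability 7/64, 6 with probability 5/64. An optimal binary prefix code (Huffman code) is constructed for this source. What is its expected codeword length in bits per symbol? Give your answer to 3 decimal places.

2.609 bits/symbol

Repeatedly combine the two least-probable nodes; the expected code length is the sum of the merged weights.
merge 3/64 + 5/64 → 1/8
merge 7/64 + 1/8 → 15/64
merge 1/8 + 1/8 → 1/4
merge 7/32 + 15/64 → 29/64
merge 1/4 + 19/64 → 35/64
merge 29/64 + 35/64 → 1
L = 1/8 + 15/64 + 1/4 + 29/64 + 35/64 + 1 = 167/64 ≈ 2.609 bits/symbol.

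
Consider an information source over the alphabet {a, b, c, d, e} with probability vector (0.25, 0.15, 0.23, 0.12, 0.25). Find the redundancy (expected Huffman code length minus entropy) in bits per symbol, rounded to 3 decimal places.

Entropy H = −Σ p log₂ p ≈ 2.2653 bits.
Huffman merges: 3/25+3/20→27/100; 23/100+1/4→12/25; 1/4+27/100→13/25; 12/25+13/25→1. L = 227/100 ≈ 2.2700.
L − H = 2.2700 − 2.2653 = 0.005 bits.

0.005 bits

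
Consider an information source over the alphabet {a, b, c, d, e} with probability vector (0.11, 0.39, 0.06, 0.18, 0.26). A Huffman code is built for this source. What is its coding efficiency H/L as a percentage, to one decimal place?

97.4%

Entropy H = −Σ p log₂ p ≈ 2.0742 bits.
Huffman merges: 3/50+11/100→17/100; 17/100+9/50→7/20; 13/50+7/20→61/100; 39/100+61/100→1. L = 213/100 ≈ 2.1300.
Efficiency = H/L = 2.0742/2.1300 = 97.4%.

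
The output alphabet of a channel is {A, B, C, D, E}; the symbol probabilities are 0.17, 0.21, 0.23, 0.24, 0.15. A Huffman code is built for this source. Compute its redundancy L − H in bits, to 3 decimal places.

0.020 bits

Entropy H = −Σ p log₂ p ≈ 2.2998 bits.
Huffman merges: 3/20+17/100→8/25; 21/100+23/100→11/25; 6/25+8/25→14/25; 11/25+14/25→1. L = 58/25 ≈ 2.3200.
L − H = 2.3200 − 2.2998 = 0.020 bits.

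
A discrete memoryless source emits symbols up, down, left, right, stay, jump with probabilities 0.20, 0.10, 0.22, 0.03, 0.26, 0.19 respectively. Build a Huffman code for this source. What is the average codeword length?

2.45 bits/symbol

Repeatedly combine the two least-probable nodes; the expected code length is the sum of the merged weights.
merge 3/100 + 1/10 → 13/100
merge 13/100 + 19/100 → 8/25
merge 1/5 + 11/50 → 21/50
merge 13/50 + 8/25 → 29/50
merge 21/50 + 29/50 → 1
L = 13/100 + 8/25 + 21/50 + 29/50 + 1 = 49/20 = 2.45 bits/symbol.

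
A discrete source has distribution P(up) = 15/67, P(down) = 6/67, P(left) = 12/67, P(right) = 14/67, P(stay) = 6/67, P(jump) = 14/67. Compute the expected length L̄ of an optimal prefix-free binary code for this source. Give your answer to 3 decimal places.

Repeatedly combine the two least-probable nodes; the expected code length is the sum of the merged weights.
merge 6/67 + 6/67 → 12/67
merge 12/67 + 12/67 → 24/67
merge 14/67 + 14/67 → 28/67
merge 15/67 + 24/67 → 39/67
merge 28/67 + 39/67 → 1
L = 12/67 + 24/67 + 28/67 + 39/67 + 1 = 170/67 ≈ 2.537 bits/symbol.

2.537 bits/symbol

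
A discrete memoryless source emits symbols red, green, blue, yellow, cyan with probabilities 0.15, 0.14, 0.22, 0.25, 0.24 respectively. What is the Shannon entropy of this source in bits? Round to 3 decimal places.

H = −Σ pᵢ log₂ pᵢ.
−0.15·log₂(0.15) = 0.4105
−0.14·log₂(0.14) = 0.3971
−0.22·log₂(0.22) = 0.4806
−0.25·log₂(0.25) = 0.5000
−0.24·log₂(0.24) = 0.4941
Sum ≈ 2.2824 → 2.282 bits.

2.282 bits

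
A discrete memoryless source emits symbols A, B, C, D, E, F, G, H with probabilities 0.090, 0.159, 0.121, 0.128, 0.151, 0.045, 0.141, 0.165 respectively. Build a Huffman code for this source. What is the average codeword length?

Repeatedly combine the two least-probable nodes; the expected code length is the sum of the merged weights.
merge 9/200 + 9/100 → 27/200
merge 121/1000 + 16/125 → 249/1000
merge 27/200 + 141/1000 → 69/250
merge 151/1000 + 159/1000 → 31/100
merge 33/200 + 249/1000 → 207/500
merge 69/250 + 31/100 → 293/500
merge 207/500 + 293/500 → 1
L = 27/200 + 249/1000 + 69/250 + 31/100 + 207/500 + 293/500 + 1 = 297/100 = 2.97 bits/symbol.

2.97 bits/symbol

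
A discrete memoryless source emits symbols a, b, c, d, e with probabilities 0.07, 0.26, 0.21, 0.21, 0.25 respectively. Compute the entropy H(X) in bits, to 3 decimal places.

2.219 bits

H = −Σ pᵢ log₂ pᵢ.
−0.07·log₂(0.07) = 0.2686
−0.26·log₂(0.26) = 0.5053
−0.21·log₂(0.21) = 0.4728
−0.21·log₂(0.21) = 0.4728
−0.25·log₂(0.25) = 0.5000
Sum ≈ 2.2195 → 2.219 bits.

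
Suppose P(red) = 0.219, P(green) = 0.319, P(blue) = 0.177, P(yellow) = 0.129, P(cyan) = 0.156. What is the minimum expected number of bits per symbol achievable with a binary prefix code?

2.285 bits/symbol

Repeatedly combine the two least-probable nodes; the expected code length is the sum of the merged weights.
merge 129/1000 + 39/250 → 57/200
merge 177/1000 + 219/1000 → 99/250
merge 57/200 + 319/1000 → 151/250
merge 99/250 + 151/250 → 1
L = 57/200 + 99/250 + 151/250 + 1 = 457/200 = 2.285 bits/symbol.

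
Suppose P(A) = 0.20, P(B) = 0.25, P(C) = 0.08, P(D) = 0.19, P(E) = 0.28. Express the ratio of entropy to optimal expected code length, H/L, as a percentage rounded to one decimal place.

98.0%

Entropy H = −Σ p log₂ p ≈ 2.2253 bits.
Huffman merges: 2/25+19/100→27/100; 1/5+1/4→9/20; 27/100+7/25→11/20; 9/20+11/20→1. L = 227/100 ≈ 2.2700.
Efficiency = H/L = 2.2253/2.2700 = 98.0%.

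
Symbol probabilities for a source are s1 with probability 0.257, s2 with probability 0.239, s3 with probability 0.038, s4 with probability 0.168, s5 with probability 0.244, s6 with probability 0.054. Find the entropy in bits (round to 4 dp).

2.3328 bits

H = −Σ pᵢ log₂ pᵢ.
−0.257·log₂(0.257) = 0.5038
−0.239·log₂(0.239) = 0.4935
−0.038·log₂(0.038) = 0.1793
−0.168·log₂(0.168) = 0.4323
−0.244·log₂(0.244) = 0.4966
−0.054·log₂(0.054) = 0.2274
Sum ≈ 2.3328 → 2.3328 bits.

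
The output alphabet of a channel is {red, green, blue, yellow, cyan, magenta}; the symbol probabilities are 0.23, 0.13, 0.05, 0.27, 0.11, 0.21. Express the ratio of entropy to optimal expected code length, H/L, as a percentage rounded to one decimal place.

98.8%

Entropy H = −Σ p log₂ p ≈ 2.4195 bits.
Huffman merges: 1/20+11/100→4/25; 13/100+4/25→29/100; 21/100+23/100→11/25; 27/100+29/100→14/25; 11/25+14/25→1. L = 49/20 ≈ 2.4500.
Efficiency = H/L = 2.4195/2.4500 = 98.8%.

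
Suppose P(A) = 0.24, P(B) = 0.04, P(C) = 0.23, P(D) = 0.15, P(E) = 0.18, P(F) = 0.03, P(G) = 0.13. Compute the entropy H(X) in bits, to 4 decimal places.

H = −Σ pᵢ log₂ pᵢ.
−0.24·log₂(0.24) = 0.4941
−0.04·log₂(0.04) = 0.1858
−0.23·log₂(0.23) = 0.4877
−0.15·log₂(0.15) = 0.4105
−0.18·log₂(0.18) = 0.4453
−0.03·log₂(0.03) = 0.1518
−0.13·log₂(0.13) = 0.3826
Sum ≈ 2.5578 → 2.5578 bits.

2.5578 bits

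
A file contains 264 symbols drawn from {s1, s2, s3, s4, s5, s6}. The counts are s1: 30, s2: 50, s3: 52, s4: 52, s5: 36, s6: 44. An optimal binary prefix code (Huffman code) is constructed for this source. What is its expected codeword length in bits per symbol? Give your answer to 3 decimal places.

2.606 bits/symbol

Probabilities are the counts divided by 264.
Repeatedly combine the two least-probable nodes; the expected code length is the sum of the merged weights.
merge 5/44 + 3/22 → 1/4
merge 1/6 + 25/132 → 47/132
merge 13/66 + 13/66 → 13/33
merge 1/4 + 47/132 → 20/33
merge 13/33 + 20/33 → 1
L = 1/4 + 47/132 + 13/33 + 20/33 + 1 = 86/33 ≈ 2.606 bits/symbol.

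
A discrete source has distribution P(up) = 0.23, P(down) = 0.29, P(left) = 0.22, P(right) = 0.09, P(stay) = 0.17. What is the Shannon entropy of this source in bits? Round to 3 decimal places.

2.233 bits

H = −Σ pᵢ log₂ pᵢ.
−0.23·log₂(0.23) = 0.4877
−0.29·log₂(0.29) = 0.5179
−0.22·log₂(0.22) = 0.4806
−0.09·log₂(0.09) = 0.3127
−0.17·log₂(0.17) = 0.4346
Sum ≈ 2.2334 → 2.233 bits.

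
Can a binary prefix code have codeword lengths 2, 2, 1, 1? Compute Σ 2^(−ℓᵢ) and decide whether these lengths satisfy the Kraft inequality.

1.5; no

With common denominator 2^2 = 4: Σ 2^(−ℓᵢ) = 1/4 + 1/4 + 2/4 + 2/4 = 6/4 = 1.5.
Kraft's inequality requires Σ ≤ 1; here Σ = 1.5 > 1, so no such prefix code exists.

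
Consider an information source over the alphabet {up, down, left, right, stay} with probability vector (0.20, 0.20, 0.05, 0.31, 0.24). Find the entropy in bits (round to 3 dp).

H = −Σ pᵢ log₂ pᵢ.
−0.20·log₂(0.20) = 0.4644
−0.20·log₂(0.20) = 0.4644
−0.05·log₂(0.05) = 0.2161
−0.31·log₂(0.31) = 0.5238
−0.24·log₂(0.24) = 0.4941
Sum ≈ 2.1628 → 2.163 bits.

2.163 bits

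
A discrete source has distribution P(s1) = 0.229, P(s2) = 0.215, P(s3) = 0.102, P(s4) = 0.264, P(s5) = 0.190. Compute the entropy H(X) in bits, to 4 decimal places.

2.2622 bits

H = −Σ pᵢ log₂ pᵢ.
−0.229·log₂(0.229) = 0.4870
−0.215·log₂(0.215) = 0.4768
−0.102·log₂(0.102) = 0.3359
−0.264·log₂(0.264) = 0.5072
−0.190·log₂(0.190) = 0.4552
Sum ≈ 2.2622 → 2.2622 bits.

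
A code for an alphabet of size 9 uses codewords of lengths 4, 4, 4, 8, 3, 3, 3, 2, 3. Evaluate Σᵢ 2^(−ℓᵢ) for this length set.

0.94140625

With common denominator 2^8 = 256: Σ 2^(−ℓᵢ) = 16/256 + 16/256 + 16/256 + 1/256 + 32/256 + 32/256 + 32/256 + 64/256 + 32/256 = 241/256 = 0.94140625.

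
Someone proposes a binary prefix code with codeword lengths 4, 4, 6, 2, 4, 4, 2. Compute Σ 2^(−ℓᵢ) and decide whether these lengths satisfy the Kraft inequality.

With common denominator 2^6 = 64: Σ 2^(−ℓᵢ) = 4/64 + 4/64 + 1/64 + 16/64 + 4/64 + 4/64 + 16/64 = 49/64 = 0.765625.
Kraft's inequality requires Σ ≤ 1; here Σ = 0.765625 ≤ 1, so such a prefix code exists.

0.765625; yes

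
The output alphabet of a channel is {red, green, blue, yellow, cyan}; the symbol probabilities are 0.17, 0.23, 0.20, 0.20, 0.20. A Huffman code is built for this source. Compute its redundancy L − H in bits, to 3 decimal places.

Entropy H = −Σ p log₂ p ≈ 2.3154 bits.
Huffman merges: 17/100+1/5→37/100; 1/5+1/5→2/5; 23/100+37/100→3/5; 2/5+3/5→1. L = 237/100 ≈ 2.3700.
L − H = 2.3700 − 2.3154 = 0.055 bits.

0.055 bits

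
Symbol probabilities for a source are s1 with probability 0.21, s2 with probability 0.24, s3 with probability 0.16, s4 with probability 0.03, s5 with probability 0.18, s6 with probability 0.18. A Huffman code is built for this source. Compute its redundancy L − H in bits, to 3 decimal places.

Entropy H = −Σ p log₂ p ≈ 2.4324 bits.
Huffman merges: 3/100+4/25→19/100; 9/50+9/50→9/25; 19/100+21/100→2/5; 6/25+9/25→3/5; 2/5+3/5→1. L = 51/20 ≈ 2.5500.
L − H = 2.5500 − 2.4324 = 0.118 bits.

0.118 bits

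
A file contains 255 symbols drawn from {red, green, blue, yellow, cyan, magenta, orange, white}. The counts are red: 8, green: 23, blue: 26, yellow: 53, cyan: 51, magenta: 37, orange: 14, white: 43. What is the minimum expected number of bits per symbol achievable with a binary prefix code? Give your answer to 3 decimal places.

2.855 bits/symbol

Probabilities are the counts divided by 255.
Repeatedly combine the two least-probable nodes; the expected code length is the sum of the merged weights.
merge 8/255 + 14/255 → 22/255
merge 22/255 + 23/255 → 3/17
merge 26/255 + 37/255 → 21/85
merge 43/255 + 3/17 → 88/255
merge 1/5 + 53/255 → 104/255
merge 21/85 + 88/255 → 151/255
merge 104/255 + 151/255 → 1
L = 22/255 + 3/17 + 21/85 + 88/255 + 104/255 + 151/255 + 1 = 728/255 ≈ 2.855 bits/symbol.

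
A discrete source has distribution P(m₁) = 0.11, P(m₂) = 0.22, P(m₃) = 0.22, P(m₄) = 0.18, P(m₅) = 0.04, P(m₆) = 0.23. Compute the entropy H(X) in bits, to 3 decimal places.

2.430 bits

H = −Σ pᵢ log₂ pᵢ.
−0.11·log₂(0.11) = 0.3503
−0.22·log₂(0.22) = 0.4806
−0.22·log₂(0.22) = 0.4806
−0.18·log₂(0.18) = 0.4453
−0.04·log₂(0.04) = 0.1858
−0.23·log₂(0.23) = 0.4877
Sum ≈ 2.4302 → 2.430 bits.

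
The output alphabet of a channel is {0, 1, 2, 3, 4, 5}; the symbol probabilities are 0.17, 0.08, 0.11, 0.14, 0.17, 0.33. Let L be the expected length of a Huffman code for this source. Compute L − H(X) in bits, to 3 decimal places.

Entropy H = −Σ p log₂ p ≈ 2.4359 bits.
Huffman merges: 2/25+11/100→19/100; 7/50+17/100→31/100; 17/100+19/100→9/25; 31/100+33/100→16/25; 9/25+16/25→1. L = 5/2 ≈ 2.5000.
L − H = 2.5000 − 2.4359 = 0.064 bits.

0.064 bits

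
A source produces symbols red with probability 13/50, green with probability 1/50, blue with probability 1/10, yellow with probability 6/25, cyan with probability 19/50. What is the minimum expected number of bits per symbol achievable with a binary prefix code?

2.1 bits/symbol

Repeatedly combine the two least-probable nodes; the expected code length is the sum of the merged weights.
merge 1/50 + 1/10 → 3/25
merge 3/25 + 6/25 → 9/25
merge 13/50 + 9/25 → 31/50
merge 19/50 + 31/50 → 1
L = 3/25 + 9/25 + 31/50 + 1 = 21/10 = 2.1 bits/symbol.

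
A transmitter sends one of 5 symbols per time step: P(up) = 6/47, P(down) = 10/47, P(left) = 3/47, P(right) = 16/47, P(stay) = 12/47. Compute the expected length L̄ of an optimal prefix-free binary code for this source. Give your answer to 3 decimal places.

2.191 bits/symbol

Repeatedly combine the two least-probable nodes; the expected code length is the sum of the merged weights.
merge 3/47 + 6/47 → 9/47
merge 9/47 + 10/47 → 19/47
merge 12/47 + 16/47 → 28/47
merge 19/47 + 28/47 → 1
L = 9/47 + 19/47 + 28/47 + 1 = 103/47 ≈ 2.191 bits/symbol.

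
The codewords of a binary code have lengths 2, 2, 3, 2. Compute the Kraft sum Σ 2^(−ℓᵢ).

0.875

With common denominator 2^3 = 8: Σ 2^(−ℓᵢ) = 2/8 + 2/8 + 1/8 + 2/8 = 7/8 = 0.875.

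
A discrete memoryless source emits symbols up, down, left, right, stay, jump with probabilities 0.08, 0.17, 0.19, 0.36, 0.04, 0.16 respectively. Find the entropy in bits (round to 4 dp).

2.3207 bits

H = −Σ pᵢ log₂ pᵢ.
−0.08·log₂(0.08) = 0.2915
−0.17·log₂(0.17) = 0.4346
−0.19·log₂(0.19) = 0.4552
−0.36·log₂(0.36) = 0.5306
−0.04·log₂(0.04) = 0.1858
−0.16·log₂(0.16) = 0.4230
Sum ≈ 2.3207 → 2.3207 bits.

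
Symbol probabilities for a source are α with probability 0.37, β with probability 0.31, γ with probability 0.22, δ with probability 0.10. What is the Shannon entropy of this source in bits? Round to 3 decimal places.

H = −Σ pᵢ log₂ pᵢ.
−0.37·log₂(0.37) = 0.5307
−0.31·log₂(0.31) = 0.5238
−0.22·log₂(0.22) = 0.4806
−0.10·log₂(0.10) = 0.3322
Sum ≈ 1.8673 → 1.867 bits.

1.867 bits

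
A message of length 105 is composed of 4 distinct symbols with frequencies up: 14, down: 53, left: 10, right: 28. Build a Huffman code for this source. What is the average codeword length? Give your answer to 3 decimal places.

1.724 bits/symbol

Probabilities are the counts divided by 105.
Repeatedly combine the two least-probable nodes; the expected code length is the sum of the merged weights.
merge 2/21 + 2/15 → 8/35
merge 8/35 + 4/15 → 52/105
merge 52/105 + 53/105 → 1
L = 8/35 + 52/105 + 1 = 181/105 ≈ 1.724 bits/symbol.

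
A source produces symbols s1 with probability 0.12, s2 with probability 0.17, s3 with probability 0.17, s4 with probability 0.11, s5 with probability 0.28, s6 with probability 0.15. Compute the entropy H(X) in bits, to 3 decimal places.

H = −Σ pᵢ log₂ pᵢ.
−0.12·log₂(0.12) = 0.3671
−0.17·log₂(0.17) = 0.4346
−0.17·log₂(0.17) = 0.4346
−0.11·log₂(0.11) = 0.3503
−0.28·log₂(0.28) = 0.5142
−0.15·log₂(0.15) = 0.4105
Sum ≈ 2.5113 → 2.511 bits.

2.511 bits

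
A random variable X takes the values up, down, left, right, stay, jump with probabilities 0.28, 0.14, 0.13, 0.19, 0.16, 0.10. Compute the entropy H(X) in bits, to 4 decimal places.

H = −Σ pᵢ log₂ pᵢ.
−0.28·log₂(0.28) = 0.5142
−0.14·log₂(0.14) = 0.3971
−0.13·log₂(0.13) = 0.3826
−0.19·log₂(0.19) = 0.4552
−0.16·log₂(0.16) = 0.4230
−0.10·log₂(0.10) = 0.3322
Sum ≈ 2.5044 → 2.5044 bits.

2.5044 bits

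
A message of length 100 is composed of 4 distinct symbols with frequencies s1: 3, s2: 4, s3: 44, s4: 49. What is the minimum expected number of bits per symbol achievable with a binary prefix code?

Probabilities are the counts divided by 100.
Repeatedly combine the two least-probable nodes; the expected code length is the sum of the merged weights.
merge 3/100 + 1/25 → 7/100
merge 7/100 + 11/25 → 51/100
merge 49/100 + 51/100 → 1
L = 7/100 + 51/100 + 1 = 79/50 = 1.58 bits/symbol.

1.58 bits/symbol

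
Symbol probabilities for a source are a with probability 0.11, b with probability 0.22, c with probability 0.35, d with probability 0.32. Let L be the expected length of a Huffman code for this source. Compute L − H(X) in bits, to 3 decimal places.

Entropy H = −Σ p log₂ p ≈ 1.8870 bits.
Huffman merges: 11/100+11/50→33/100; 8/25+33/100→13/20; 7/20+13/20→1. L = 99/50 ≈ 1.9800.
L − H = 1.9800 − 1.8870 = 0.093 bits.

0.093 bits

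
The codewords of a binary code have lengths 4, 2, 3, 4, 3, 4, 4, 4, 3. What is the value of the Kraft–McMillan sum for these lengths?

With common denominator 2^4 = 16: Σ 2^(−ℓᵢ) = 1/16 + 4/16 + 2/16 + 1/16 + 2/16 + 1/16 + 1/16 + 1/16 + 2/16 = 15/16 = 0.9375.

0.9375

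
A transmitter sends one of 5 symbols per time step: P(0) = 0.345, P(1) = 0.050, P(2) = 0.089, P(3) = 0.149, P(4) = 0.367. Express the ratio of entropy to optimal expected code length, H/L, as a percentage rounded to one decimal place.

96.9%

Entropy H = −Σ p log₂ p ≈ 1.9964 bits.
Huffman merges: 1/20+89/1000→139/1000; 139/1000+149/1000→36/125; 36/125+69/200→633/1000; 367/1000+633/1000→1. L = 103/50 ≈ 2.0600.
Efficiency = H/L = 1.9964/2.0600 = 96.9%.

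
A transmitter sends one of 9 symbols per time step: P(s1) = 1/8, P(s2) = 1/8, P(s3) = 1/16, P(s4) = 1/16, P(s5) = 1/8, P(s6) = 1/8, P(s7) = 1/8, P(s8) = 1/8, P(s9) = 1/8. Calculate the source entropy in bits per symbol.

3.125 bits

Each probability is a power of 1/2, so log₂(1/p) is an integer.
H = Σ p·log₂(1/p) = 1/8·3 + 1/8·3 + 1/16·4 + 1/16·4 + 1/8·3 + 1/8·3 + 1/8·3 + 1/8·3 + 1/8·3 = 3.125 bits.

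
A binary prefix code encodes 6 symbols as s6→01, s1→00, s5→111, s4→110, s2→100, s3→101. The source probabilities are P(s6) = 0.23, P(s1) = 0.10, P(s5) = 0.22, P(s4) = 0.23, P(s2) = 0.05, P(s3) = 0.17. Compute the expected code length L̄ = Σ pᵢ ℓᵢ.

L̄ = Σ pᵢ·ℓᵢ = 0.23·2 + 0.10·2 + 0.22·3 + 0.23·3 + 0.05·3 + 0.17·3 = 2.67 bits/symbol.

2.67 bits/symbol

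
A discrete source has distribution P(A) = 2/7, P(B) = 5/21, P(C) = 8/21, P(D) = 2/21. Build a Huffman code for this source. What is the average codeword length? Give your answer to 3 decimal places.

Repeatedly combine the two least-probable nodes; the expected code length is the sum of the merged weights.
merge 2/21 + 5/21 → 1/3
merge 2/7 + 1/3 → 13/21
merge 8/21 + 13/21 → 1
L = 1/3 + 13/21 + 1 = 41/21 ≈ 1.952 bits/symbol.

1.952 bits/symbol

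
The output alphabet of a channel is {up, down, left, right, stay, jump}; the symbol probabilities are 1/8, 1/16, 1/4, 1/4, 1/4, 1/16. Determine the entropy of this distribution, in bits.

2.375 bits

Each probability is a power of 1/2, so log₂(1/p) is an integer.
H = Σ p·log₂(1/p) = 1/8·3 + 1/16·4 + 1/4·2 + 1/4·2 + 1/4·2 + 1/16·4 = 2.375 bits.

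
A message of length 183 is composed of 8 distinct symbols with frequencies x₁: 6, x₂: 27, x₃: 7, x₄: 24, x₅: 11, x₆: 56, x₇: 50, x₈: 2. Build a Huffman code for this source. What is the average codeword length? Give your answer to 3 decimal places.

Probabilities are the counts divided by 183.
Repeatedly combine the two least-probable nodes; the expected code length is the sum of the merged weights.
merge 2/183 + 2/61 → 8/183
merge 7/183 + 8/183 → 5/61
merge 11/183 + 5/61 → 26/183
merge 8/61 + 26/183 → 50/183
merge 9/61 + 50/183 → 77/183
merge 50/183 + 56/183 → 106/183
merge 77/183 + 106/183 → 1
L = 8/183 + 5/61 + 26/183 + 50/183 + 77/183 + 106/183 + 1 = 155/61 ≈ 2.541 bits/symbol.

2.541 bits/symbol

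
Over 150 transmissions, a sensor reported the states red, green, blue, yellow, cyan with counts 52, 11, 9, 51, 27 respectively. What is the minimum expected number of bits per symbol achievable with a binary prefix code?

Probabilities are the counts divided by 150.
Repeatedly combine the two least-probable nodes; the expected code length is the sum of the merged weights.
merge 3/50 + 11/150 → 2/15
merge 2/15 + 9/50 → 47/150
merge 47/150 + 17/50 → 49/75
merge 26/75 + 49/75 → 1
L = 2/15 + 47/150 + 49/75 + 1 = 21/10 = 2.1 bits/symbol.

2.1 bits/symbol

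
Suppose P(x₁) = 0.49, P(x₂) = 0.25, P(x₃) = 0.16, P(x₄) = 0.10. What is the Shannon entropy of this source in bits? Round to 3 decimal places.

H = −Σ pᵢ log₂ pᵢ.
−0.49·log₂(0.49) = 0.5043
−0.25·log₂(0.25) = 0.5000
−0.16·log₂(0.16) = 0.4230
−0.10·log₂(0.10) = 0.3322
Sum ≈ 1.7595 → 1.759 bits.

1.759 bits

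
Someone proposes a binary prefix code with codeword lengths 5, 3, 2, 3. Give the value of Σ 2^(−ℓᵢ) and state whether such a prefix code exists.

With common denominator 2^5 = 32: Σ 2^(−ℓᵢ) = 1/32 + 4/32 + 8/32 + 4/32 = 17/32 = 0.53125.
Kraft's inequality requires Σ ≤ 1; here Σ = 0.53125 ≤ 1, so such a prefix code exists.

0.53125; yes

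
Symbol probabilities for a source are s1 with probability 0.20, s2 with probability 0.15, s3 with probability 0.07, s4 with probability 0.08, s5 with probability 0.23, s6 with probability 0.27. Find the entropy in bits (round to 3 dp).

2.433 bits

H = −Σ pᵢ log₂ pᵢ.
−0.20·log₂(0.20) = 0.4644
−0.15·log₂(0.15) = 0.4105
−0.07·log₂(0.07) = 0.2686
−0.08·log₂(0.08) = 0.2915
−0.23·log₂(0.23) = 0.4877
−0.27·log₂(0.27) = 0.5100
Sum ≈ 2.4327 → 2.433 bits.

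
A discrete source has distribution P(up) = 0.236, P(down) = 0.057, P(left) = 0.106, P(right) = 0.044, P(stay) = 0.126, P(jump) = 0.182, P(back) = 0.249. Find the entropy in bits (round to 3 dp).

2.592 bits

H = −Σ pᵢ log₂ pᵢ.
−0.236·log₂(0.236) = 0.4916
−0.057·log₂(0.057) = 0.2356
−0.106·log₂(0.106) = 0.3432
−0.044·log₂(0.044) = 0.1983
−0.126·log₂(0.126) = 0.3766
−0.182·log₂(0.182) = 0.4474
−0.249·log₂(0.249) = 0.4994
Sum ≈ 2.5920 → 2.592 bits.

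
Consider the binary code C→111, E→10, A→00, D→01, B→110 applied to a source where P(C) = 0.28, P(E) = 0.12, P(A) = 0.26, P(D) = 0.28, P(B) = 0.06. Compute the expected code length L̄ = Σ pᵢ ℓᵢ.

L̄ = Σ pᵢ·ℓᵢ = 0.28·3 + 0.12·2 + 0.26·2 + 0.28·2 + 0.06·3 = 2.34 bits/symbol.

2.34 bits/symbol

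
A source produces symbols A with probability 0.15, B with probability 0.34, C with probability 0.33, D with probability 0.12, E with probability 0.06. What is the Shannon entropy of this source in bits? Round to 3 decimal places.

H = −Σ pᵢ log₂ pᵢ.
−0.15·log₂(0.15) = 0.4105
−0.34·log₂(0.34) = 0.5292
−0.33·log₂(0.33) = 0.5278
−0.12·log₂(0.12) = 0.3671
−0.06·log₂(0.06) = 0.2435
Sum ≈ 2.0781 → 2.078 bits.

2.078 bits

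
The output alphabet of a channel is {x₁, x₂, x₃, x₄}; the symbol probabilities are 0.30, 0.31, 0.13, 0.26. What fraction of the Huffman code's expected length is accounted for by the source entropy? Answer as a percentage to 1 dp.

96.6%

Entropy H = −Σ p log₂ p ≈ 1.9328 bits.
Huffman merges: 13/100+13/50→39/100; 3/10+31/100→61/100; 39/100+61/100→1. L = 2 ≈ 2.0000.
Efficiency = H/L = 1.9328/2.0000 = 96.6%.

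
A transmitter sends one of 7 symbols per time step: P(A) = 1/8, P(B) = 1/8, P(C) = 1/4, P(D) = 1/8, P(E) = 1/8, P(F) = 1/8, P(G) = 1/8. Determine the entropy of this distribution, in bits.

2.75 bits

Each probability is a power of 1/2, so log₂(1/p) is an integer.
H = Σ p·log₂(1/p) = 1/8·3 + 1/8·3 + 1/4·2 + 1/8·3 + 1/8·3 + 1/8·3 + 1/8·3 = 2.75 bits.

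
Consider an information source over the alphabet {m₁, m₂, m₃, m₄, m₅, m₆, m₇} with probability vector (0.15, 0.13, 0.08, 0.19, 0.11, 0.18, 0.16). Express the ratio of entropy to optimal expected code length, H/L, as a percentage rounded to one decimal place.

Entropy H = −Σ p log₂ p ≈ 2.7585 bits.
Huffman merges: 2/25+11/100→19/100; 13/100+3/20→7/25; 4/25+9/50→17/50; 19/100+19/100→19/50; 7/25+17/50→31/50; 19/50+31/50→1. L = 281/100 ≈ 2.8100.
Efficiency = H/L = 2.7585/2.8100 = 98.2%.

98.2%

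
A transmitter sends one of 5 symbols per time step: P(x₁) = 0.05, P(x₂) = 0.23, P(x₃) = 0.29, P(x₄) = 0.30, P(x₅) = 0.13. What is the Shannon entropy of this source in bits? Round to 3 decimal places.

2.125 bits

H = −Σ pᵢ log₂ pᵢ.
−0.05·log₂(0.05) = 0.2161
−0.23·log₂(0.23) = 0.4877
−0.29·log₂(0.29) = 0.5179
−0.30·log₂(0.30) = 0.5211
−0.13·log₂(0.13) = 0.3826
Sum ≈ 2.1254 → 2.125 bits.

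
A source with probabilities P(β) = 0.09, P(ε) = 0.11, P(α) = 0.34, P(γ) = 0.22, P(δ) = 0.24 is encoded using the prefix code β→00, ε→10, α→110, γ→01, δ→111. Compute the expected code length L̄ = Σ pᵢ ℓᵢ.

L̄ = Σ pᵢ·ℓᵢ = 0.09·2 + 0.11·2 + 0.34·3 + 0.22·2 + 0.24·3 = 2.58 bits/symbol.

2.58 bits/symbol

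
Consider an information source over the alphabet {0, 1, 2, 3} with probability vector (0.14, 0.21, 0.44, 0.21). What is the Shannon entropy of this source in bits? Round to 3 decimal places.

1.864 bits

H = −Σ pᵢ log₂ pᵢ.
−0.14·log₂(0.14) = 0.3971
−0.21·log₂(0.21) = 0.4728
−0.44·log₂(0.44) = 0.5211
−0.21·log₂(0.21) = 0.4728
Sum ≈ 1.8639 → 1.864 bits.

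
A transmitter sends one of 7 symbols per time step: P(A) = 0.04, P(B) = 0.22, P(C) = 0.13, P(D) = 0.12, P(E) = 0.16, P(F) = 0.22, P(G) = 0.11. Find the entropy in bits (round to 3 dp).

H = −Σ pᵢ log₂ pᵢ.
−0.04·log₂(0.04) = 0.1858
−0.22·log₂(0.22) = 0.4806
−0.13·log₂(0.13) = 0.3826
−0.12·log₂(0.12) = 0.3671
−0.16·log₂(0.16) = 0.4230
−0.22·log₂(0.22) = 0.4806
−0.11·log₂(0.11) = 0.3503
Sum ≈ 2.6699 → 2.670 bits.

2.670 bits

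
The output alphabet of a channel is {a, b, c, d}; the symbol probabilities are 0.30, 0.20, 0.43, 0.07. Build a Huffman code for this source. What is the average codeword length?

Repeatedly combine the two least-probable nodes; the expected code length is the sum of the merged weights.
merge 7/100 + 1/5 → 27/100
merge 27/100 + 3/10 → 57/100
merge 43/100 + 57/100 → 1
L = 27/100 + 57/100 + 1 = 46/25 = 1.84 bits/symbol.

1.84 bits/symbol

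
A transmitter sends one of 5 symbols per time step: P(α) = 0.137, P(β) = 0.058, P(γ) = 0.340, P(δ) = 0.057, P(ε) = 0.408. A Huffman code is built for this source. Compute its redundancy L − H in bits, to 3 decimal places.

Entropy H = −Σ p log₂ p ≈ 1.9236 bits.
Huffman merges: 57/1000+29/500→23/200; 23/200+137/1000→63/250; 63/250+17/50→74/125; 51/125+74/125→1. L = 1959/1000 ≈ 1.9590.
L − H = 1.9590 − 1.9236 = 0.035 bits.

0.035 bits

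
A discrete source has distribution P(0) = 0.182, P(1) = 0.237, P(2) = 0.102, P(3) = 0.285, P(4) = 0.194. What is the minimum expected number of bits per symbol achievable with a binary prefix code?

2.284 bits/symbol

Repeatedly combine the two least-probable nodes; the expected code length is the sum of the merged weights.
merge 51/500 + 91/500 → 71/250
merge 97/500 + 237/1000 → 431/1000
merge 71/250 + 57/200 → 569/1000
merge 431/1000 + 569/1000 → 1
L = 71/250 + 431/1000 + 569/1000 + 1 = 571/250 = 2.284 bits/symbol.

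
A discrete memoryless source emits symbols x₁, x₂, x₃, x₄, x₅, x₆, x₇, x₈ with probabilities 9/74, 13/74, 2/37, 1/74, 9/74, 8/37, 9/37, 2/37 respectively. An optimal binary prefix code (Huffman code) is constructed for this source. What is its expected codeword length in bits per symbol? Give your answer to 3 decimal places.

Repeatedly combine the two least-probable nodes; the expected code length is the sum of the merged weights.
merge 1/74 + 2/37 → 5/74
merge 2/37 + 5/74 → 9/74
merge 9/74 + 9/74 → 9/37
merge 9/74 + 13/74 → 11/37
merge 8/37 + 9/37 → 17/37
merge 9/37 + 11/37 → 20/37
merge 17/37 + 20/37 → 1
L = 5/74 + 9/74 + 9/37 + 11/37 + 17/37 + 20/37 + 1 = 101/37 ≈ 2.730 bits/symbol.

2.730 bits/symbol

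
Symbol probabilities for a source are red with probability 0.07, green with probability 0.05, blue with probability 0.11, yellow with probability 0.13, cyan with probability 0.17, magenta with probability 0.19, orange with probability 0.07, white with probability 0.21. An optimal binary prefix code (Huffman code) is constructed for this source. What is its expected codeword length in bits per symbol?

2.9 bits/symbol

Repeatedly combine the two least-probable nodes; the expected code length is the sum of the merged weights.
merge 1/20 + 7/100 → 3/25
merge 7/100 + 11/100 → 9/50
merge 3/25 + 13/100 → 1/4
merge 17/100 + 9/50 → 7/20
merge 19/100 + 21/100 → 2/5
merge 1/4 + 7/20 → 3/5
merge 2/5 + 3/5 → 1
L = 3/25 + 9/50 + 1/4 + 7/20 + 2/5 + 3/5 + 1 = 29/10 = 2.9 bits/symbol.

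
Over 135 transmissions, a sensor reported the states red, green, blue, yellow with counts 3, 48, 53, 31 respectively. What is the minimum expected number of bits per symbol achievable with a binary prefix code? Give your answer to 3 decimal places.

1.859 bits/symbol

Probabilities are the counts divided by 135.
Repeatedly combine the two least-probable nodes; the expected code length is the sum of the merged weights.
merge 1/45 + 31/135 → 34/135
merge 34/135 + 16/45 → 82/135
merge 53/135 + 82/135 → 1
L = 34/135 + 82/135 + 1 = 251/135 ≈ 1.859 bits/symbol.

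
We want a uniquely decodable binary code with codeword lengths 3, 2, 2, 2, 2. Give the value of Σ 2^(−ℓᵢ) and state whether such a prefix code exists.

1.125; no

With common denominator 2^3 = 8: Σ 2^(−ℓᵢ) = 1/8 + 2/8 + 2/8 + 2/8 + 2/8 = 9/8 = 1.125.
Kraft's inequality requires Σ ≤ 1; here Σ = 1.125 > 1, so no such prefix code exists.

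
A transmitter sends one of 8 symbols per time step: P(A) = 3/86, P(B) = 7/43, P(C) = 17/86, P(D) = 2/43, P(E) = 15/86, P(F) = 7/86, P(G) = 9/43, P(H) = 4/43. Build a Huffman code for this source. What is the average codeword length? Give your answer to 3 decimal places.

Repeatedly combine the two least-probable nodes; the expected code length is the sum of the merged weights.
merge 3/86 + 2/43 → 7/86
merge 7/86 + 7/86 → 7/43
merge 4/43 + 7/43 → 11/43
merge 7/43 + 15/86 → 29/86
merge 17/86 + 9/43 → 35/86
merge 11/43 + 29/86 → 51/86
merge 35/86 + 51/86 → 1
L = 7/86 + 7/43 + 11/43 + 29/86 + 35/86 + 51/86 + 1 = 122/43 ≈ 2.837 bits/symbol.

2.837 bits/symbol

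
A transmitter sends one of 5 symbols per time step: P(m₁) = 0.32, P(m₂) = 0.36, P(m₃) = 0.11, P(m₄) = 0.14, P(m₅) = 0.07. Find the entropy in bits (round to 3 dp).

H = −Σ pᵢ log₂ pᵢ.
−0.32·log₂(0.32) = 0.5260
−0.36·log₂(0.36) = 0.5306
−0.11·log₂(0.11) = 0.3503
−0.14·log₂(0.14) = 0.3971
−0.07·log₂(0.07) = 0.2686
Sum ≈ 2.0726 → 2.073 bits.

2.073 bits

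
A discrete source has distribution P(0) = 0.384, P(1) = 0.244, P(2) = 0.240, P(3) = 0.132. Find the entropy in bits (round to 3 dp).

H = −Σ pᵢ log₂ pᵢ.
−0.384·log₂(0.384) = 0.5302
−0.244·log₂(0.244) = 0.4966
−0.240·log₂(0.240) = 0.4941
−0.132·log₂(0.132) = 0.3856
Sum ≈ 1.9065 → 1.907 bits.

1.907 bits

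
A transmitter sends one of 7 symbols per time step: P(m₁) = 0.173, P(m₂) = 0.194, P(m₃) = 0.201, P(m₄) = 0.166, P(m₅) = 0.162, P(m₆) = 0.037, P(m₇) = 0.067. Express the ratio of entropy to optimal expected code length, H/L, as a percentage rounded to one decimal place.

98.0%

Entropy H = −Σ p log₂ p ≈ 2.6549 bits.
Huffman merges: 37/1000+67/1000→13/125; 13/125+81/500→133/500; 83/500+173/1000→339/1000; 97/500+201/1000→79/200; 133/500+339/1000→121/200; 79/200+121/200→1. L = 2709/1000 ≈ 2.7090.
Efficiency = H/L = 2.6549/2.7090 = 98.0%.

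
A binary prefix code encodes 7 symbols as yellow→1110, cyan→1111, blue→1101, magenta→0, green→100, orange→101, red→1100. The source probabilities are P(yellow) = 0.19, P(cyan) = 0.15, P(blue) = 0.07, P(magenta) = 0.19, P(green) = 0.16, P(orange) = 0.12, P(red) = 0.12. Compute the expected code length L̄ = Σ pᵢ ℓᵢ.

3.15 bits/symbol

L̄ = Σ pᵢ·ℓᵢ = 0.19·4 + 0.15·4 + 0.07·4 + 0.19·1 + 0.16·3 + 0.12·3 + 0.12·4 = 3.15 bits/symbol.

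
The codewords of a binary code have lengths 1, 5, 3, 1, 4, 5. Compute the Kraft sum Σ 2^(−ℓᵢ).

With common denominator 2^5 = 32: Σ 2^(−ℓᵢ) = 16/32 + 1/32 + 4/32 + 16/32 + 2/32 + 1/32 = 40/32 = 1.25.

1.25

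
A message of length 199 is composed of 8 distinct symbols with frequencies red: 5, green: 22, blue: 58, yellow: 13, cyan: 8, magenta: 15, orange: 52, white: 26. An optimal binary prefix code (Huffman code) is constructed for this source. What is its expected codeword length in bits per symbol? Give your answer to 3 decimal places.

Probabilities are the counts divided by 199.
Repeatedly combine the two least-probable nodes; the expected code length is the sum of the merged weights.
merge 5/199 + 8/199 → 13/199
merge 13/199 + 13/199 → 26/199
merge 15/199 + 22/199 → 37/199
merge 26/199 + 26/199 → 52/199
merge 37/199 + 52/199 → 89/199
merge 52/199 + 58/199 → 110/199
merge 89/199 + 110/199 → 1
L = 13/199 + 26/199 + 37/199 + 52/199 + 89/199 + 110/199 + 1 = 526/199 ≈ 2.643 bits/symbol.

2.643 bits/symbol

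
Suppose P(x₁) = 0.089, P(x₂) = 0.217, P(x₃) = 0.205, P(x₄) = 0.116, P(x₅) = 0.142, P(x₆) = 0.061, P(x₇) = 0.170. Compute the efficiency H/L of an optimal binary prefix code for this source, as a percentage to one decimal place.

98.9%

Entropy H = −Σ p log₂ p ≈ 2.6987 bits.
Huffman merges: 61/1000+89/1000→3/20; 29/250+71/500→129/500; 3/20+17/100→8/25; 41/200+217/1000→211/500; 129/500+8/25→289/500; 211/500+289/500→1. L = 341/125 ≈ 2.7280.
Efficiency = H/L = 2.6987/2.7280 = 98.9%.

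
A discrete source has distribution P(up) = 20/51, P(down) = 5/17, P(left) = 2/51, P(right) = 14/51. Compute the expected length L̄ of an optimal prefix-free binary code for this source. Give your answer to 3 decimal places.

1.922 bits/symbol

Repeatedly combine the two least-probable nodes; the expected code length is the sum of the merged weights.
merge 2/51 + 14/51 → 16/51
merge 5/17 + 16/51 → 31/51
merge 20/51 + 31/51 → 1
L = 16/51 + 31/51 + 1 = 98/51 ≈ 1.922 bits/symbol.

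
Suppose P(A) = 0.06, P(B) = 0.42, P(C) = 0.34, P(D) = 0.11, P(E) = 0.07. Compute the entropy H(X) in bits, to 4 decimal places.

H = −Σ pᵢ log₂ pᵢ.
−0.06·log₂(0.06) = 0.2435
−0.42·log₂(0.42) = 0.5256
−0.34·log₂(0.34) = 0.5292
−0.11·log₂(0.11) = 0.3503
−0.07·log₂(0.07) = 0.2686
Sum ≈ 1.9172 → 1.9172 bits.

1.9172 bits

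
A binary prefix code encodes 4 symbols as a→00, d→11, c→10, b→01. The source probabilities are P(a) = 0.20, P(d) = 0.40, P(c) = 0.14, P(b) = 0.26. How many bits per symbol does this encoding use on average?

L̄ = Σ pᵢ·ℓᵢ = 0.20·2 + 0.40·2 + 0.14·2 + 0.26·2 = 2 bits/symbol.

2 bits/symbol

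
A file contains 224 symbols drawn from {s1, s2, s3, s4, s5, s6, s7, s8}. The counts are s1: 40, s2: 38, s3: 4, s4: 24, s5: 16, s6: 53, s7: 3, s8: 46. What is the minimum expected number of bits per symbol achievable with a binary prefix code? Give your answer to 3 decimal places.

Probabilities are the counts divided by 224.
Repeatedly combine the two least-probable nodes; the expected code length is the sum of the merged weights.
merge 3/224 + 1/56 → 1/32
merge 1/32 + 1/14 → 23/224
merge 23/224 + 3/28 → 47/224
merge 19/112 + 5/28 → 39/112
merge 23/112 + 47/224 → 93/224
merge 53/224 + 39/112 → 131/224
merge 93/224 + 131/224 → 1
L = 1/32 + 23/224 + 47/224 + 39/112 + 93/224 + 131/224 + 1 = 603/224 ≈ 2.692 bits/symbol.

2.692 bits/symbol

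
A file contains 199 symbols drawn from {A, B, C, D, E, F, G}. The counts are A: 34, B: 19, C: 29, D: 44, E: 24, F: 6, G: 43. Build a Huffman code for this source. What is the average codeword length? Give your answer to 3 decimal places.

2.688 bits/symbol

Probabilities are the counts divided by 199.
Repeatedly combine the two least-probable nodes; the expected code length is the sum of the merged weights.
merge 6/199 + 19/199 → 25/199
merge 24/199 + 25/199 → 49/199
merge 29/199 + 34/199 → 63/199
merge 43/199 + 44/199 → 87/199
merge 49/199 + 63/199 → 112/199
merge 87/199 + 112/199 → 1
L = 25/199 + 49/199 + 63/199 + 87/199 + 112/199 + 1 = 535/199 ≈ 2.688 bits/symbol.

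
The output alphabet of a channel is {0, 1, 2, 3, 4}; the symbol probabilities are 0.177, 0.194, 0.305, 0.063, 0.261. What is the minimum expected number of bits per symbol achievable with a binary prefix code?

Repeatedly combine the two least-probable nodes; the expected code length is the sum of the merged weights.
merge 63/1000 + 177/1000 → 6/25
merge 97/500 + 6/25 → 217/500
merge 261/1000 + 61/200 → 283/500
merge 217/500 + 283/500 → 1
L = 6/25 + 217/500 + 283/500 + 1 = 56/25 = 2.24 bits/symbol.

2.24 bits/symbol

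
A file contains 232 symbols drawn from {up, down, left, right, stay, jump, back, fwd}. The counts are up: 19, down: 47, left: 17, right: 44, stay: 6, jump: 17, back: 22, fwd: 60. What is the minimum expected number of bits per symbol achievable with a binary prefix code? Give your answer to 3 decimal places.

Probabilities are the counts divided by 232.
Repeatedly combine the two least-probable nodes; the expected code length is the sum of the merged weights.
merge 3/116 + 17/232 → 23/232
merge 17/232 + 19/232 → 9/58
merge 11/116 + 23/232 → 45/232
merge 9/58 + 11/58 → 10/29
merge 45/232 + 47/232 → 23/58
merge 15/58 + 10/29 → 35/58
merge 23/58 + 35/58 → 1
L = 23/232 + 9/58 + 45/232 + 10/29 + 23/58 + 35/58 + 1 = 81/29 ≈ 2.793 bits/symbol.

2.793 bits/symbol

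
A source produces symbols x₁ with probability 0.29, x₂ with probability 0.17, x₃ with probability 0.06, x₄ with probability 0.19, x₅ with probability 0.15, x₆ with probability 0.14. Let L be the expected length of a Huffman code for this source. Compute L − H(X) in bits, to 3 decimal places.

Entropy H = −Σ p log₂ p ≈ 2.4589 bits.
Huffman merges: 3/50+7/50→1/5; 3/20+17/100→8/25; 19/100+1/5→39/100; 29/100+8/25→61/100; 39/100+61/100→1. L = 63/25 ≈ 2.5200.
L − H = 2.5200 − 2.4589 = 0.061 bits.

0.061 bits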